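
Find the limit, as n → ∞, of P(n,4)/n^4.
1
P(n,4) = n(n-1)(n-2)(n-3) ≈ n^4 for large n. Limit = 1.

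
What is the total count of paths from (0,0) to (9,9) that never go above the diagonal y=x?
4,862
Counted by the Catalan number C_9: C_9 = C(18,9)/(9+1) = 48,620/10 = 4,862.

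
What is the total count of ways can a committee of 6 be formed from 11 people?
462

C(11,6) = 11! / (6! × (11-6)!)
         = 11! / (6! × 5!)
         = 462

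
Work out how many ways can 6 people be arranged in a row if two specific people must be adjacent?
240

Solution: Treat pair as unit: (6-1)! arrangements × 2 internal orders = 240.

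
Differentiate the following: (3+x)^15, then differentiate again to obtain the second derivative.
First derivative: 15(3+x)^{14}. Second derivative: 15·14·(3+x)^{13} = 210(3+x)^{13}.

Answer: 210(3+x)^13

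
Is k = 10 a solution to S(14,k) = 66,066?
No

S(14,10) = 10·S(13,10) + S(13,9) = 10·39,325 + 359,502 = 752,752, which does not equal 66,066.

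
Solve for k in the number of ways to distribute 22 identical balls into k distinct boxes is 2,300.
Stars and bars: the count is C(22+k−1, k−1), increasing in k. k=2: C(23,1) = 23, k=3: C(24,2) = 276, k=4: C(25,3) = 2,300 ✓. So k = 4.

Answer: 4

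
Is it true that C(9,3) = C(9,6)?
True

Symmetry C(n,k) = C(n,n-k): C(9,3) = 84 and C(9,6) = 84. Both sides agree, so the statement holds.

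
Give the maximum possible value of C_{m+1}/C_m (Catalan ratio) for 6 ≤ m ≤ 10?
7/2

Working:
C_{m+1}/C_m = 2(2m+1)/(m+2), which increases with m. Maximum at m = 10: 2·21/12 = 7/2.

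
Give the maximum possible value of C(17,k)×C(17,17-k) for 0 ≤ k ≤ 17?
590,976,100

Reasoning: C(17,k)·C(17,17-k) = C(17,k)², maximised at the centre k = 8: C(17,8)² = 590,976,100.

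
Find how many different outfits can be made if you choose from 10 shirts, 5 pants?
By the multiplication principle: 10 × 5 = 50.

Answer: 50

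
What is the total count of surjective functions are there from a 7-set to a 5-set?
16,800
Onto functions = 5! × S(7,5)
First compute S(7,5) via recurrence:
Using the Stirling recurrence: S(n,k) = k·S(n-1,k) + S(n-1,k-1)
S(7,5) = 5·S(6,5) + S(6,4)
         = 5·15 + 65
         = 75 + 65
         = 140
Then: 120 × 140 = 16,800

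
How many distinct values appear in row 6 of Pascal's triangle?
4

Row 6 has entries C(6,0)..C(6,6); by symmetry C(6,k)=C(6,6-k), giving 4 distinct values.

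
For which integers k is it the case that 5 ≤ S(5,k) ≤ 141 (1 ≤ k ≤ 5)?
2, 3, 4

S(5,1)=1; S(5,2)=15; S(5,3)=25; S(5,4)=10; S(5,5)=1. So valid k = 2, 3, 4.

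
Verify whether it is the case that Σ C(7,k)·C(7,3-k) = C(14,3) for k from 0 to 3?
True

Explanation: Vandermonde's identity gives C(14,3) = 364; RHS C(14,3) = 364.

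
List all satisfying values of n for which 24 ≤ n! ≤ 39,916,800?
4, 5, 6, 7, 8, 9, 10, 11
n! is strictly increasing; 4! = 24 and 11! = 39,916,800, so valid n = 4, 5, 6, 7, 8, 9, 10, 11.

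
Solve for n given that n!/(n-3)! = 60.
n!/(n-3)! = n×(n-1)×(n-2), a product of 3 consecutive integers ≈ (n−1)^3. 60^(1/3) + 1 ≈ 4.9; check n = 5: 5×4×3 = 60 ✓. So n = 5.
Final answer: 5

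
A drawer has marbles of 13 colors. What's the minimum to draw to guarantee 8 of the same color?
92

Working:
Worst case: 7 of each = 91. One more: 92.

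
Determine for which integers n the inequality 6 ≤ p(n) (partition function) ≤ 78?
5, 6, 7, 8, 9, 10, 11, 12
Tabulating p(n) via p(n) = p(n−1) + p(n−2) − p(n−5) − p(n−7) + …: p(4)=5; p(5)=7; p(6)=11; p(7)=15; p(8)=22; p(9)=30; p(10)=42; p(11)=56; p(12)=77; p(13)=101. So valid n = 5, 6, 7, 8, 9, 10, 11, 12.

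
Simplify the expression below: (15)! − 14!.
1,220,496,076,800

Solution: (15)! − 14! = (15)·14! − 14! = (15−1)·14! = 14·14! = 1,220,496,076,800.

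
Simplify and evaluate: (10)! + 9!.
3,991,680

(10)! + 9! = (10)·9! + 9! = (10+1)·9! = 11·9! = 3,991,680.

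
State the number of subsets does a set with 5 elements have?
32
Each element can be included or excluded: 2^5 = 32.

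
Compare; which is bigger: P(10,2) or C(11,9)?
P(10,2)
P(10,2)=90, C(11,9)=55.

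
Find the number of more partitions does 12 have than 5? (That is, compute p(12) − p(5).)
70

Pentagonal recurrence p(n) = p(n−1) + p(n−2) − p(n−5) − p(n−7) + …: p(12) = p(11) + p(10) − p(7) − p(5) + p(0) = 56 + 42 − 15 − 7 + 1 = 77.
p(5) = p(4) + p(3) − p(0) = 5 + 3 − 1 = 7.
Difference = 77 − 7 = 70.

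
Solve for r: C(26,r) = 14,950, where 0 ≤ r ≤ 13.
C(26,r) is increasing for 0 ≤ r ≤ 13. Stepping up (C(26,r+1) = C(26,r)·(26−r)/(r+1)): C(26,1) = 26, C(26,2) = 325, C(26,3) = 2,600, C(26,4) = 14,950 ✓. So r = 4.
Final answer: 4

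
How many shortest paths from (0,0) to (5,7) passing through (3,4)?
350

Explanation: To (3,4): C(7,3)=35. From there: C(5,2)=10. Total: 350.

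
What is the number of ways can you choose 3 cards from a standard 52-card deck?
22,100

Working:
C(52,3) = 22,100.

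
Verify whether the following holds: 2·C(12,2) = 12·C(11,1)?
Absorption identity k·C(n,k) = n·C(n-1,k-1). LHS = 2·66 = 132; RHS = 12·11 = 132.

Answer: True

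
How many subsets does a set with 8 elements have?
256

Working:
Each element can be included or excluded: 2^8 = 256.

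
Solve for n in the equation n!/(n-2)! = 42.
7

Solution: n!/(n-2)! = n×(n-1), a product of 2 consecutive integers ≈ (n−0.5)^2. 42^(1/2) + 0.5 ≈ 7.0; check n = 7: 7×6 = 42 ✓. So n = 7.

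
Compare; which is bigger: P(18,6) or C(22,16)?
P(18,6)=13,366,080, C(22,16)=74,613.

Answer: P(18,6)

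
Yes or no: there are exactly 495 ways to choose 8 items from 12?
C(12,8) = 495.
Final answer: Yes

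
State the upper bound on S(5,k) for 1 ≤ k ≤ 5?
25

Working:
Row S(5,k) for k = 1..5 (via S(n,k) = k·S(n−1,k) + S(n−1,k−1)): 1, 15, 25, 10, 1. The row is unimodal; maximum at k = 3: 25.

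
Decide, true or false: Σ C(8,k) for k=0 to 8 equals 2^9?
False
Binomial theorem: Σ C(8,k) = (1+1)^8 = 2^8 = 256; RHS 2^9 = 512.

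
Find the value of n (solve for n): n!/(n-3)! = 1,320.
12

Reasoning: n!/(n-3)! = n×(n-1)×(n-2), a product of 3 consecutive integers ≈ (n−1)^3. 1,320^(1/3) + 1 ≈ 12.0; check n = 12: 12×11×10 = 1,320 ✓. So n = 12.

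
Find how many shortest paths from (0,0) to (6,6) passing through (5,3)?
224

Working:
To (5,3): C(8,5)=56. From there: C(4,1)=4. Total: 224.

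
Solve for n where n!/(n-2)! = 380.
20

Explanation: n!/(n-2)! = n×(n-1), a product of 2 consecutive integers ≈ (n−0.5)^2. 380^(1/2) + 0.5 ≈ 20.0; check n = 20: 20×19 = 380 ✓. So n = 20.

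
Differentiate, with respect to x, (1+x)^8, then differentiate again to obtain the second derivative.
56(1+x)^6

Explanation: First derivative: 8(1+x)^{7}. Second derivative: 8·7·(1+x)^{6} = 56(1+x)^{6}.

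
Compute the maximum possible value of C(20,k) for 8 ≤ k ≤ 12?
C(20,k) is maximised at the centre of the row: C(20,10) = 184,756.
Final answer: 184,756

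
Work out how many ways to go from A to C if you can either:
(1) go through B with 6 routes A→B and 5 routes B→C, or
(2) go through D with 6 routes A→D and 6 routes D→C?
66
Route via B: 6×5=30. Route via D: 6×6=36. Total: 66.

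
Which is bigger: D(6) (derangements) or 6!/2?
6!/2

Solution: D(6) = (6-1)·[D(5) + D(4)] = 5·[44 + 9] = 265; 6!/2 = 720/2 = 360.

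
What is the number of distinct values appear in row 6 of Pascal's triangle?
4

Reasoning: Row 6 has entries C(6,0)..C(6,6); by symmetry C(6,k)=C(6,6-k), giving 4 distinct values.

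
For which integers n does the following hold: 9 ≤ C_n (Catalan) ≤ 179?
C_3=5; C_4=14; C_5=42; C_6=132; C_7=429. So valid n = 4, 5, 6.

Answer: 4, 5, 6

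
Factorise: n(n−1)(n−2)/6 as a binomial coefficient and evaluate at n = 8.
C(n,3); C(8,3) = 56

Working:
n(n−1)(n−2)/6 = n!/(3!(n−3)!) = C(n,3). At n = 8: C(8,3) = 56.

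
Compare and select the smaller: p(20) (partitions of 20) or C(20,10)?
p(20)

Reasoning: Pentagonal recurrence p(n) = p(n−1) + p(n−2) − p(n−5) − p(n−7) + …: p(20) = p(19) + p(18) − p(15) − p(13) + p(8) + p(5) = 490 + 385 − 176 − 101 + 22 + 7 = 627; C(20,10) = 184,756.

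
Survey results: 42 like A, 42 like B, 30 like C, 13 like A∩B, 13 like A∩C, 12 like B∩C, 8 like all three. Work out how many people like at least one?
84

Reasoning: |A∪B∪C| = 42+42+30-13-13-12+8 = 84.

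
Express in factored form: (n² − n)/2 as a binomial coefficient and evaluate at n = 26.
C(n,2); C(26,2) = 325
(n² − n)/2 = n(n−1)/2 = C(n,2). At n = 26: C(26,2) = 325.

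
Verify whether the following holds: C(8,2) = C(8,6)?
True

Reasoning: Symmetry C(n,k) = C(n,n-k): C(8,2) = 28 and C(8,6) = 28. Both sides agree, so the statement holds.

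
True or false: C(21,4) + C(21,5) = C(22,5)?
Pascal's identity C(n,k) + C(n,k+1) = C(n+1,k+1): 5,985 + 20,349 = 26,334 = C(22,5).

Answer: True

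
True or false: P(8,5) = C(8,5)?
False

Explanation: P(8,5) = 6,720 and C(8,5) = 56; P(n,r) = r! × C(n,r) so P > C whenever r ≥ 2.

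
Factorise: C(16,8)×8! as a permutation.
P(16,8)
C(16,8)×8! = [16!/(8!(8)!)]×8! = 16!/(8)! = P(16,8) = 518,918,400.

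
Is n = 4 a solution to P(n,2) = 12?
Yes
P(4,2) = 4·3 = 12, which equals 12.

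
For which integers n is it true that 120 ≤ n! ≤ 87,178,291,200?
5, 6, 7, 8, 9, 10, 11, 12, 13, 14

n! is strictly increasing; 5! = 120 and 14! = 87,178,291,200, so valid n = 5, 6, 7, 8, 9, 10, 11, 12, 13, 14.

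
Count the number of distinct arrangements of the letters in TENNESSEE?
Word has 9 letters (T=1, E=4, N=2, S=2). Arrangements: 9!/Π(k!) = 3,780.

Answer: 3,780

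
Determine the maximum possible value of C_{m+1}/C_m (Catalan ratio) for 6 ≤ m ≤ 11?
46/13

Reasoning: C_{m+1}/C_m = 2(2m+1)/(m+2), which increases with m. Maximum at m = 11: 2·23/13 = 46/13.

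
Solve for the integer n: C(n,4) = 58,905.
C(n,4) = n(n−1)(n−2)(n−3)/4! is increasing in n, and n(n−1)(n−2)(n−3) = 4!·58,905 = 1,413,720 ≈ (n−1.5)^4 gives n ≈ 36.0. Check: C(34,4) = 46,376, C(35,4) = 52,360, C(36,4) = 58,905 ✓. So n = 36.

Answer: 36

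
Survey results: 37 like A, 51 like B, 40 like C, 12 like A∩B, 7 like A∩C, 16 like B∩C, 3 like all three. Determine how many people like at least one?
96

|A∪B∪C| = 37+51+40-12-7-16+3 = 96.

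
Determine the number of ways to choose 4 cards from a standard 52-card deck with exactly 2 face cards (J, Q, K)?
51,480

Solution: 12 face cards and 40 non-face cards: C(12,2) × C(40,2) = 66 × 780 = 51,480.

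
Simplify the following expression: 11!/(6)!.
55,440

Reasoning: This equals 11×10×...×7 = 55,440.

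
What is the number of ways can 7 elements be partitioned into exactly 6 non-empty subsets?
This equals S(7,6), the Stirling number of the 2nd kind.
Using the Stirling recurrence: S(n,k) = k·S(n-1,k) + S(n-1,k-1)
S(7,6) = 6·S(6,6) + S(6,5)
         = 6·1 + 15
         = 6 + 15
         = 21
Final answer: 21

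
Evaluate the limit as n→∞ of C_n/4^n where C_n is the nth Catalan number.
0
C_n ~ 4^n/(n^(3/2)√π), so n^0·C_n/4^n ~ n^(0 − 3/2)/√π → 0.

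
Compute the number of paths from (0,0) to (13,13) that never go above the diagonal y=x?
742,900

Reasoning: Counted by the Catalan number C_13: C_13 = C(26,13)/(13+1) = 10,400,600/14 = 742,900.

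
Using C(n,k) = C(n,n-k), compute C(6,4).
15

C(6,4) = C(6,2) = 15.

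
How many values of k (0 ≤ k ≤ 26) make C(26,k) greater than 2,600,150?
9

Reasoning: Row 26 is unimodal and symmetric about k=26/2. C(26,8)=1,562,275 ≤ 2,600,150; C(26,9)=3,124,550 > 2,600,150; by symmetry C(26,k) > 2,600,150 for k = 9..17. That's 17 - 9 + 1 = 9 values.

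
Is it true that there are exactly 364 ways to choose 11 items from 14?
True
C(14,11) = 364.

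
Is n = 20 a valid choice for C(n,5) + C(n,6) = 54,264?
Yes
C(20,5) + C(20,6) = 15,504 + 38,760 = 54,264, which equals 54,264.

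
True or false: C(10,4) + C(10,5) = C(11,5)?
True

Pascal's identity C(n,k) + C(n,k+1) = C(n+1,k+1): 210 + 252 = 462 = C(11,5).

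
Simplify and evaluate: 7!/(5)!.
42

Explanation: This equals 7×6 = 42.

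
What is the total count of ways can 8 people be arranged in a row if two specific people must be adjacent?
10,080

Reasoning: Treat pair as unit: (8-1)! arrangements × 2 internal orders = 10,080.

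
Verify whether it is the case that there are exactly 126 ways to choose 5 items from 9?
True
C(9,5) = 126.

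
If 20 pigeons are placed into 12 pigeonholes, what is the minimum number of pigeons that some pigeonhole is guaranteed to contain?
2

Working:
Pigeonhole: ⌈20/12⌉ = 2.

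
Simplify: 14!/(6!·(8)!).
3,003

This is C(14,6) = 3,003.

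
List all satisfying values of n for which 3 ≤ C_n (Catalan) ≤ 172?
C_2=2; C_3=5; C_4=14; C_5=42; C_6=132; C_7=429. So valid n = 3, 4, 5, 6.

Answer: 3, 4, 5, 6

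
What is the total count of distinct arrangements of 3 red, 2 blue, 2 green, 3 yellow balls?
25,200

Solution: Multinomial: 10!/(3! × 2! × 2! × 3!) = 25,200.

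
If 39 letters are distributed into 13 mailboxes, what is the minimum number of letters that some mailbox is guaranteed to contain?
Pigeonhole: ⌈39/13⌉ = 3.
Final answer: 3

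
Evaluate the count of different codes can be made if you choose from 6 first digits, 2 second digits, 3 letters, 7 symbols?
By the multiplication principle: 6 × 2 × 3 × 7 = 252.

Answer: 252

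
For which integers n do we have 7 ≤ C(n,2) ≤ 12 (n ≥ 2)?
C(4,2)=6; C(5,2)=10; C(6,2)=15. So valid n = 5.
Final answer: 5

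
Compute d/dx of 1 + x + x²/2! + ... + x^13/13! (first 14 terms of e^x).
1 + x + x²/2! + ... + x^12/12!
Differentiating term by term gives the first 13 terms of e^x.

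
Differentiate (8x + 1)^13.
Chain rule: 13(8x+1)^{12} × 8 = 104(8x+1)^{12}.
Final answer: 104(8x + 1)^12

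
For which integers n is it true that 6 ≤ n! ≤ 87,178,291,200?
n! is strictly increasing; 3! = 6 and 14! = 87,178,291,200, so valid n = 3, 4, 5, 6, 7, 8, 9, 10, 11, 12, 13, 14.

Answer: 3, 4, 5, 6, 7, 8, 9, 10, 11, 12, 13, 14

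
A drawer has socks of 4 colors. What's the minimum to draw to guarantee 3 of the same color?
9

Solution: Worst case: 2 of each = 8. One more: 9.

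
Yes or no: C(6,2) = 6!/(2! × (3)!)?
The correct denominator is 2!×4!, giving C(6,2) = 15; the stated RHS is 6!/(2!×3!) = 60 ≠ 15, so the statement does not hold.

Answer: No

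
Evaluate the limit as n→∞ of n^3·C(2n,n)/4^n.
∞

Reasoning: C(2n,n) ~ 4^n/√(πn), so n^3·C(2n,n)/4^n ~ n^(3 − 1/2)/√π → ∞.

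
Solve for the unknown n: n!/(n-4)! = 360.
6

Working:
n!/(n-4)! = n×(n-1)×(n-2)×(n-3), a product of 4 consecutive integers ≈ (n−1.5)^4. 360^(1/4) + 1.5 ≈ 5.9; check n = 6: 6×5×4×3 = 360 ✓. So n = 6.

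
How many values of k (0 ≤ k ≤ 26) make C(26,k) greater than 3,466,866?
7

Reasoning: Row 26 is unimodal and symmetric about k=26/2. C(26,9)=3,124,550 ≤ 3,466,866; C(26,10)=5,311,735 > 3,466,866; by symmetry C(26,k) > 3,466,866 for k = 10..16. That's 16 - 10 + 1 = 7 values.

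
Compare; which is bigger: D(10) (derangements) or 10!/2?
10!/2

Working:
D(10) = (10-1)·[D(9) + D(8)] = 9·[133,496 + 14,833] = 1,334,961; 10!/2 = 3,628,800/2 = 1,814,400.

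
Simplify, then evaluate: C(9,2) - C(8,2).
C(9,2) - C(8,2) = C(8,1) = 8.

Answer: 8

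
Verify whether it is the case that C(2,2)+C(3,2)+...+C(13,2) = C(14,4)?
False

Reasoning: Hockey stick identity gives Σ = C(14,3) = 364; RHS C(14,4) = 1,001.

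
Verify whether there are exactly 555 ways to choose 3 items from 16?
False
C(16,3) = 560 ≠ 555.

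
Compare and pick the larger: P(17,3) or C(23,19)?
P(17,3)=4,080, C(23,19)=8,855.

Answer: C(23,19)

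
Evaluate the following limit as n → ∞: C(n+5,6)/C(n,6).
1

Both numerator and denominator grow as n^6/6! for large n, so the ratio → 1.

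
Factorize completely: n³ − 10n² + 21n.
n³ − 10n² + 21n = n(n² − 10n + 21) = n(n − 3)(n − 7).
Final answer: n(n − 3)(n − 7)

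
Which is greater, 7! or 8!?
8!

7!=5,040, 8!=40,320. 8! > 7!.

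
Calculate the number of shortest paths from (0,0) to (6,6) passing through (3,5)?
224

Explanation: To (3,5): C(8,3)=56. From there: C(4,3)=4. Total: 224.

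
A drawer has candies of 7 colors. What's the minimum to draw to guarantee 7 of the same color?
43

Solution: Worst case: 6 of each = 42. One more: 43.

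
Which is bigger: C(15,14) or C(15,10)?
C(15,14)=15, C(15,10)=3,003.
Final answer: C(15,10)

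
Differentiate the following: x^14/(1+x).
(14x^13(1+x) - x^14)/(1+x)²

Explanation: Quotient rule: [14x^{13}(1+x) - x^14]/(1+x)².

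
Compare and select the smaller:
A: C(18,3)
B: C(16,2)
B
A=C(18,3)=816, B=C(16,2)=120.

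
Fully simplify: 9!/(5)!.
This equals 9×8×...×6 = 3,024.
Final answer: 3,024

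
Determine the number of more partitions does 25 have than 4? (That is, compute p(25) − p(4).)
1,953

Solution: Pentagonal recurrence p(n) = p(n−1) + p(n−2) − p(n−5) − p(n−7) + …: p(25) = p(24) + p(23) − p(20) − p(18) + p(13) + p(10) − p(3) = 1,575 + 1,255 − 627 − 385 + 101 + 42 − 3 = 1,958.
p(4) = p(3) + p(2) = 3 + 2 = 5.
Difference = 1,958 − 5 = 1,953.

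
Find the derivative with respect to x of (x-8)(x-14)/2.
(2x - 22)/2
d/dx[(x-8)(x-14)] = (x-14) + (x-8) = 2x - 22. Dividing by 2 gives (2x - 22)/2.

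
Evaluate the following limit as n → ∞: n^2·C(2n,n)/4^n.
∞

Working:
C(2n,n) ~ 4^n/√(πn), so n^2·C(2n,n)/4^n ~ n^(2 − 1/2)/√π → ∞.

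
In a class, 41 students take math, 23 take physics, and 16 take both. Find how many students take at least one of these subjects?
|A∪B| = |A|+|B|-|A∩B| = 41+23-16 = 48.

Answer: 48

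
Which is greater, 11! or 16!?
16!

Solution: 11!=39,916,800, 16!=20,922,789,888,000. 16! > 11!.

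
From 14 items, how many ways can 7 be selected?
3,432

Explanation: C(14,7) = 14! / (7! × (14-7)!)
         = 14! / (7! × 7!)
         = 3,432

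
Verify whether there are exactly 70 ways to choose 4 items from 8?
C(8,4) = 70.

Answer: True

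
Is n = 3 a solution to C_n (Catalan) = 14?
C_3 = C(6,3)/(3+1) = 20/4 = 5, which does not equal 14.

Answer: No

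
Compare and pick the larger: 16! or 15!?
16!
16!=20,922,789,888,000, 15!=1,307,674,368,000. 16! > 15!.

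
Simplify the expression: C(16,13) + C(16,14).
By Pascal's identity: C(17,14) = 680.

Answer: 680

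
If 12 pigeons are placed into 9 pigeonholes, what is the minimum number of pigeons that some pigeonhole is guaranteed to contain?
2

Explanation: Pigeonhole: ⌈12/9⌉ = 2.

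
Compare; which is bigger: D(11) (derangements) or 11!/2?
11!/2

Explanation: D(11) = (11-1)·[D(10) + D(9)] = 10·[1,334,961 + 133,496] = 14,684,570; 11!/2 = 39,916,800/2 = 19,958,400.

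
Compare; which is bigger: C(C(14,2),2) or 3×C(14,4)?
C(C(14,2),2)

Solution: C(C(14,2),2)=4,095, 3×C(14,4)=3,003.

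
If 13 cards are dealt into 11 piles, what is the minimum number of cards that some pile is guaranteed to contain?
2

Working:
Pigeonhole: ⌈13/11⌉ = 2.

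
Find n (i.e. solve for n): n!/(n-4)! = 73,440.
18

Working:
n!/(n-4)! = n×(n-1)×(n-2)×(n-3), a product of 4 consecutive integers ≈ (n−1.5)^4. 73,440^(1/4) + 1.5 ≈ 18.0; check n = 18: 18×17×16×15 = 73,440 ✓. So n = 18.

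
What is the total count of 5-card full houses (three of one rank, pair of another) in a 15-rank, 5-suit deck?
21,000

Working:
Triple rank: 15. Triple suits: C(5,3)=10. Pair rank: 14. Pair suits: C(5,2)=10. Total: 21,000.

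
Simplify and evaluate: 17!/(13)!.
This equals 17×16×...×14 = 57,120.

Answer: 57,120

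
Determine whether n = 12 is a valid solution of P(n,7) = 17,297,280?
No

Working:
P(12,7) = 12·11·10·9·8·7·6 = 3,991,680, which does not equal 17,297,280.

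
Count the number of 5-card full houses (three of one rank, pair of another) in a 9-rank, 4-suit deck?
Triple rank: 9. Triple suits: C(4,3)=4. Pair rank: 8. Pair suits: C(4,2)=6. Total: 1,728.

Answer: 1,728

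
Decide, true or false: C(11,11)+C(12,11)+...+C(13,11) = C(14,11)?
False
Hockey stick identity gives Σ = C(14,12) = 91; RHS C(14,11) = 364.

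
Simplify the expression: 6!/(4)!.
This equals 6×5 = 30.
Final answer: 30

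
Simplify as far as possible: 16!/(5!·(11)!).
4,368

Working:
This is C(16,5) = 4,368.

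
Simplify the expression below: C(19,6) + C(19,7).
77,520

Working:
By Pascal's identity: C(20,7) = 77,520.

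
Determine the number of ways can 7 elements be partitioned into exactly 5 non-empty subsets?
140

Reasoning: This equals S(7,5), the Stirling number of the 2nd kind.
Using the Stirling recurrence: S(n,k) = k·S(n-1,k) + S(n-1,k-1)
S(7,5) = 5·S(6,5) + S(6,4)
         = 5·15 + 65
         = 75 + 65
         = 140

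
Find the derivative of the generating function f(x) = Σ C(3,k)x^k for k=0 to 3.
Term-by-term differentiation gives Σ k·C(3,k)x^{k-1} for k=1 to 3.
Final answer: Σ k·C(3,k)x^(k-1) for k=1 to 3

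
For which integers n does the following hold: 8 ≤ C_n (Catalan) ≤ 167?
C_3=5; C_4=14; C_5=42; C_6=132; C_7=429. So valid n = 4, 5, 6.

Answer: 4, 5, 6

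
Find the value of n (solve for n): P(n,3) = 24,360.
30

Solution: P(n,3) = n(n−1)(n−2) is increasing in n; n(n−1)(n−2) ≈ (n−1)^3 = 24,360 gives n ≈ 30.0. Check: P(28,3) = 19,656, P(29,3) = 21,924, P(30,3) = 24,360 ✓. So n = 30.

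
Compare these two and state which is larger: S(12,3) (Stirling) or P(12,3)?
S(12,3) = 3·S(11,3) + S(11,2) = 3·28,501 + 1,023 = 86,526; P(12,3) = 1,320.

Answer: S(12,3)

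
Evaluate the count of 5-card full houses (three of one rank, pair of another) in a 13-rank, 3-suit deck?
468

Solution: Triple rank: 13. Triple suits: C(3,3)=1. Pair rank: 12. Pair suits: C(3,2)=3. Total: 468.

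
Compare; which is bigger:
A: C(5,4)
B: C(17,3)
B

Explanation: A=C(5,4)=5, B=C(17,3)=680.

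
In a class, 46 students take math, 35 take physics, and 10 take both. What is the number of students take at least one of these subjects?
71

Explanation: |A∪B| = |A|+|B|-|A∩B| = 46+35-10 = 71.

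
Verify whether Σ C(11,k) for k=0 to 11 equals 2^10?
False

Binomial theorem: Σ C(11,k) = (1+1)^11 = 2^11 = 2,048; RHS 2^10 = 1,024.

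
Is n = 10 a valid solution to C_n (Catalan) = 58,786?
C_10 = C(20,10)/(10+1) = 184,756/11 = 16,796, which does not equal 58,786.

Answer: No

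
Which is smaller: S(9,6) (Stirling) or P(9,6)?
S(9,6) = 6·S(8,6) + S(8,5) = 6·266 + 1,050 = 2,646; P(9,6) = 60,480.

Answer: S(9,6)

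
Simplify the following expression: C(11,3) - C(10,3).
45

Reasoning: C(11,3) - C(10,3) = C(10,2) = 45.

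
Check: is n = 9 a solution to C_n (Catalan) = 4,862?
Yes

C_9 = C(18,9)/(9+1) = 48,620/10 = 4,862, which equals 4,862.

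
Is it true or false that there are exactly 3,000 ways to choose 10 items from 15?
False

C(15,10) = 3,003 ≠ 3000.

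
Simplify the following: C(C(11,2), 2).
1,485

Working:
C(11,2) = 55, then C(55, 2) = 1,485.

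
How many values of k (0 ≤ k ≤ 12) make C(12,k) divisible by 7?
1

Explanation: Checking C(12,k) mod 7 for k = 0..12: divisible at k = 6. That's 1 values.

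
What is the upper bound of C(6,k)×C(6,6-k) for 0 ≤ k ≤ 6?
400
C(6,k)·C(6,6-k) = C(6,k)², maximised at the centre k = 3: C(6,3)² = 400.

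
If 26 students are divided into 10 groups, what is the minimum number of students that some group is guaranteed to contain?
3

Solution: Pigeonhole: ⌈26/10⌉ = 3.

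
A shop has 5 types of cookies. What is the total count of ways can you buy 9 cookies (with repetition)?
715

Explanation: Stars and bars: C(9+5-1, 9) = C(13, 9) = 715.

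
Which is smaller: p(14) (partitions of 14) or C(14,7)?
p(14)

Solution: Pentagonal recurrence p(n) = p(n−1) + p(n−2) − p(n−5) − p(n−7) + …: p(14) = p(13) + p(12) − p(9) − p(7) + p(2) = 101 + 77 − 30 − 15 + 2 = 135; C(14,7) = 3,432.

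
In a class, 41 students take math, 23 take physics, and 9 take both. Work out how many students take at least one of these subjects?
55
|A∪B| = |A|+|B|-|A∩B| = 41+23-9 = 55.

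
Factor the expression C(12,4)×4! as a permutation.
P(12,4)
C(12,4)×4! = [12!/(4!(8)!)]×4! = 12!/(8)! = P(12,4) = 11,880.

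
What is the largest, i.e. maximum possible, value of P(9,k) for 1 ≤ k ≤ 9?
362,880
P(9,k) increases in k, so maximum at k = 9: 9! = 362,880.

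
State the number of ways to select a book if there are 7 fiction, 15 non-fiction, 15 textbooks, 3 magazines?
40

Solution: By the addition principle: 7 + 15 + 15 + 3 = 40.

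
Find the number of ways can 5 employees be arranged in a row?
120
Arrangements of 5 distinct objects: 5! = 120.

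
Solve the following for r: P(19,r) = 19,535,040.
6

P(19,r) = 19·18·…·(19−r+1), a product of r factors. Multiplying down from 19: 19 = 19; 19·18 = 342; 19·18·17 = 5,814; 19·18·17·16 = 93,024; 19·18·17·16·15 = 1,395,360; 19·18·17·16·15·14 = 19,535,040 ✓ (6 factors). So r = 6.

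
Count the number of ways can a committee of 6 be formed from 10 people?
210

C(10,6) = 10! / (6! × (10-6)!)
         = 10! / (6! × 4!)
         = 210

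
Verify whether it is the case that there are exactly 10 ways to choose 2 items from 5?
True

Solution: C(5,2) = 10.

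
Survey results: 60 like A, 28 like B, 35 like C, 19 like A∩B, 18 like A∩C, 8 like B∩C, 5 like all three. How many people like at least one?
83

Solution: |A∪B∪C| = 60+28+35-19-18-8+5 = 83.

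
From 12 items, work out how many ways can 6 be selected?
924

C(12,6) = 12! / (6! × (12-6)!)
         = 12! / (6! × 6!)
         = 924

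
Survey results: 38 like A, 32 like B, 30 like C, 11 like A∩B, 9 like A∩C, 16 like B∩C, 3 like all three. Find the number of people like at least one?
67

Solution: |A∪B∪C| = 38+32+30-11-9-16+3 = 67.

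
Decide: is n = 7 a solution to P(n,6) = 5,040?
Yes

Explanation: P(7,6) = 7·6·5·4·3·2 = 5,040, which equals 5,040.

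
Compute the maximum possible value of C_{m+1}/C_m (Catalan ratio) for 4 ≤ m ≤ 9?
C_{m+1}/C_m = 2(2m+1)/(m+2), which increases with m. Maximum at m = 9: 2·19/11 = 38/11.

Answer: 38/11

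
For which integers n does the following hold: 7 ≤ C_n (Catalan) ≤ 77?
4, 5

Explanation: C_3=5; C_4=14; C_5=42; C_6=132. So valid n = 4, 5.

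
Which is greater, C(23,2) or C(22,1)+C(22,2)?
Equal

Explanation: By Pascal's identity: C(23,2) = C(22,1)+C(22,2) = 253. Equal.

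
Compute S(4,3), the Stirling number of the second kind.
6

Working:
Using the Stirling recurrence: S(n,k) = k·S(n-1,k) + S(n-1,k-1)
S(4,3) = 3·S(3,3) + S(3,2)
         = 3·1 + 3
         = 3 + 3
         = 6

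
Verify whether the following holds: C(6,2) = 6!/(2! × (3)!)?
False

Solution: The correct denominator is 2!×4!, giving C(6,2) = 15; the stated RHS is 6!/(2!×3!) = 60 ≠ 15, so the statement does not hold.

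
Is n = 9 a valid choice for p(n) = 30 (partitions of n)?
Yes
Pentagonal recurrence p(n) = p(n−1) + p(n−2) − p(n−5) − p(n−7) + …: p(9) = p(8) + p(7) − p(4) − p(2) = 22 + 15 − 5 − 2 = 30, which equals 30.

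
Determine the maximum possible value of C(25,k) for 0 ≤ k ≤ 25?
5,200,300

Maximum at k = 12 or k = 13: C(25,12) = 5,200,300.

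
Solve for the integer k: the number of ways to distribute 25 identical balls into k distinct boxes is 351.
3
Stars and bars: the count is C(25+k−1, k−1), increasing in k. k=2: C(26,1) = 26, k=3: C(27,2) = 351 ✓. So k = 3.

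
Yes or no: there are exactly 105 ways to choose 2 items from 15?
Yes

Explanation: C(15,2) = 105.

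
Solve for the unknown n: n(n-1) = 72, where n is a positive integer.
9
n² − n − 72 = 0, so n = (1 ± √(1 + 4·72))/2 = (1 ± √289)/2 = (1 ± 17)/2, i.e. n = 9 or n = -8. Taking the positive root, n = 9 (check: 9×8 = 72).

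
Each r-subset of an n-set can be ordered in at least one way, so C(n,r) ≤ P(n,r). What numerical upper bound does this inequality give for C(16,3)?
P(16,3) = 16·15·14 = 3,360, so C(16,3) ≤ 3,360. (The bound is loose by a factor of 3! = 6: C(16,3) = 3,360/6 = 560.)

Answer: 3,360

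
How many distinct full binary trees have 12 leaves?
58,786

Reasoning: Using the Catalan number formula: C_n = C(2n, n) / (n+1)
C_11 = C(22, 11) / (11+1)
     = 705432 / 12
     = 58,786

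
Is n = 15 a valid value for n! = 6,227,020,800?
15! = 15·14! = 15·87,178,291,200 = 1,307,674,368,000, which does not equal 6,227,020,800.

Answer: No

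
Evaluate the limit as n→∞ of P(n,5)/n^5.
1

Reasoning: P(n,5) = n(n-1)···(n-4) ≈ n^5 for large n. Limit = 1.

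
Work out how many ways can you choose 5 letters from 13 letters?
1,287

C(13,5) = 13! / (5! × (13-5)!)
         = 13! / (5! × 8!)
         = 1,287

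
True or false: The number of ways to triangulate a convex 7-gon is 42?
Triangulations of a convex 7-gon are counted by the Catalan number C_5: C_5 = C(10,5)/(5+1) = 252/6 = 42.
Final answer: True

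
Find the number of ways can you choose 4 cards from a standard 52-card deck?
C(52,4) = 270,725.
Final answer: 270,725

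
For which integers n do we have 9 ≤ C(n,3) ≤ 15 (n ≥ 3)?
5

Reasoning: C(4,3)=4; C(5,3)=10; C(6,3)=20. So valid n = 5.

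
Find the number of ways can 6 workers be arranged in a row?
720

Reasoning: Arrangements of 6 distinct objects: 6! = 720.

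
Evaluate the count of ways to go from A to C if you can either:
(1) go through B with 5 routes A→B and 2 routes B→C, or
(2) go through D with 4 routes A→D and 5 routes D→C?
30

Explanation: Route via B: 5×2=10. Route via D: 4×5=20. Total: 30.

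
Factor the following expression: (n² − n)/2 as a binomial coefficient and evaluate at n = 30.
(n² − n)/2 = n(n−1)/2 = C(n,2). At n = 30: C(30,2) = 435.
Final answer: C(n,2); C(30,2) = 435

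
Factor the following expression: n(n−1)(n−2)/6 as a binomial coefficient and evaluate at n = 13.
C(n,3); C(13,3) = 286
n(n−1)(n−2)/6 = n!/(3!(n−3)!) = C(n,3). At n = 13: C(13,3) = 286.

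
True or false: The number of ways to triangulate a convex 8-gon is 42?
Triangulations of a convex 8-gon are counted by the Catalan number C_6: C_6 = C(12,6)/(6+1) = 924/7 = 132.
Final answer: False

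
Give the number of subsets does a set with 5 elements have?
32

Explanation: Each element can be included or excluded: 2^5 = 32.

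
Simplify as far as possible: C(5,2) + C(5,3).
By Pascal's identity: C(6,3) = 20.

Answer: 20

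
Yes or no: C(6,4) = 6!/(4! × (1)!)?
No

Working:
The correct denominator is 4!×2!, giving C(6,4) = 15; the stated RHS is 6!/(4!×1!) = 30 ≠ 15, so the statement does not hold.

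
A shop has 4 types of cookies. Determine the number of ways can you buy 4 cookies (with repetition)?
Stars and bars: C(4+4-1, 4) = C(7, 4) = 35.

Answer: 35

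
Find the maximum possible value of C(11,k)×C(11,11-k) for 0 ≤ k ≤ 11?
213,444

Working:
C(11,k)·C(11,11-k) = C(11,k)², maximised at the centre k = 5: C(11,5)² = 213,444.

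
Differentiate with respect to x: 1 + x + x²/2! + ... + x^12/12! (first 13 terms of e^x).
Differentiating term by term gives the first 12 terms of e^x.
Final answer: 1 + x + x²/2! + ... + x^11/11!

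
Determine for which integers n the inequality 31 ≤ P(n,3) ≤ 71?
5
P(4,3)=24; P(5,3)=60; P(6,3)=120. So valid n = 5.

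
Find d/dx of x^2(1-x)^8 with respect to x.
2x^1(1-x)^8 - 8x^2(1-x)^7

Product rule: 2x^{1}(1-x)^{8} + x^2·(-8)(1-x)^{7}.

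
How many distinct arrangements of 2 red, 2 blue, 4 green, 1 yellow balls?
Multinomial: 9!/(2! × 2! × 4! × 1!) = 3,780.

Answer: 3,780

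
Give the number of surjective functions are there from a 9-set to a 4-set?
Onto functions = 4! × S(9,4)
First compute S(9,4) via recurrence:
Using the Stirling recurrence: S(n,k) = k·S(n-1,k) + S(n-1,k-1)
S(9,4) = 4·S(8,4) + S(8,3)
         = 4·1701 + 966
         = 6804 + 966
         = 7,770
Then: 24 × 7770 = 186,480
Final answer: 186,480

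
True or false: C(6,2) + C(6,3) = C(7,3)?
True

Solution: Pascal's identity C(n,k) + C(n,k+1) = C(n+1,k+1): 15 + 20 = 35 = C(7,3).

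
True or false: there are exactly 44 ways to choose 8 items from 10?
False

Solution: C(10,8) = 45 ≠ 44.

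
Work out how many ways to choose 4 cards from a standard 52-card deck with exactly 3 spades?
13 spades and 39 non-spades: C(13,3) × C(39,1) = 286 × 39 = 11,154.
Final answer: 11,154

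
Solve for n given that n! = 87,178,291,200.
14

Working:
n! is strictly increasing. 12! = 479,001,600, 13! = 6,227,020,800, 14! = 87,178,291,200 ✓. So n = 14.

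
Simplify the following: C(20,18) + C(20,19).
By Pascal's identity: C(21,19) = 210.
Final answer: 210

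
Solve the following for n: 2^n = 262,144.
18

262,144 = 1,024 × 256 = 2^10 × 2^8 = 2^18, so n = 18.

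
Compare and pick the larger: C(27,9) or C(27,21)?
C(27,9)
C(27,9)=4,686,825, C(27,21)=296,010.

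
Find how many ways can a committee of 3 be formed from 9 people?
84

Working:
C(9,3) = 9! / (3! × (9-3)!)
         = 9! / (3! × 6!)
         = 84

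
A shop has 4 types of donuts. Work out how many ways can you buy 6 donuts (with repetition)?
84

Explanation: Stars and bars: C(6+4-1, 6) = C(9, 6) = 84.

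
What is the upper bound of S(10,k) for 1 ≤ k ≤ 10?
Row S(10,k) for k = 1..10 (via S(n,k) = k·S(n−1,k) + S(n−1,k−1)): 1, 511, 9,330, 34,105, 42,525, 22,827, 5,880, 750, 45, 1. The row is unimodal; maximum at k = 5: 42,525.

Answer: 42,525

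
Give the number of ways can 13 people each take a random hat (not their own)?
Using D(n) = (n-1)[D(n-1) + D(n-2)]:
D(13) = (13-1) × [D(12) + D(11)]
      = 12 × [176214841 + 14684570]
      = 12 × 190899411
      = 2,290,792,932

Answer: 2,290,792,932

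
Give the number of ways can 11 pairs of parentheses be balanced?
58,786
Using the Catalan number formula: C_n = C(2n, n) / (n+1)
C_11 = C(22, 11) / (11+1)
     = 705432 / 12
     = 58,786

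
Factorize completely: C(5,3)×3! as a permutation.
C(5,3)×3! = [5!/(3!(2)!)]×3! = 5!/(2)! = P(5,3) = 60.

Answer: P(5,3)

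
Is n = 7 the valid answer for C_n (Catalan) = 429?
Yes

Reasoning: C_7 = C(14,7)/(7+1) = 3,432/8 = 429, which equals 429.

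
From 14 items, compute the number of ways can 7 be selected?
3,432

Reasoning: C(14,7) = 14! / (7! × (14-7)!)
         = 14! / (7! × 7!)
         = 3,432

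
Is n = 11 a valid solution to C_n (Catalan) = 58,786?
Yes

Solution: C_11 = C(22,11)/(11+1) = 705,432/12 = 58,786, which equals 58,786.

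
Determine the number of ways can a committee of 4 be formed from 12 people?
495

Solution: C(12,4) = 12! / (4! × (12-4)!)
         = 12! / (4! × 8!)
         = 495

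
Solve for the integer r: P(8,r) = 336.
3

Solution: P(8,r) = 8·7·…·(8−r+1), a product of r factors. Multiplying down from 8: 8 = 8; 8·7 = 56; 8·7·6 = 336 ✓ (3 factors). So r = 3.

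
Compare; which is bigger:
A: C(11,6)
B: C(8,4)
A

Reasoning: A=C(11,6)=462, B=C(8,4)=70.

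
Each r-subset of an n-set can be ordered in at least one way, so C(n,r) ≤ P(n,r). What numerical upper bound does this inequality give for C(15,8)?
259,459,200

Working:
P(15,8) = 15·14·13·12·11·10·9·8 = 259,459,200, so C(15,8) ≤ 259,459,200. (The bound is loose by a factor of 8! = 40,320: C(15,8) = 259,459,200/40,320 = 6,435.)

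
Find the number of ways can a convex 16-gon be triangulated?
2,674,440

Reasoning: Using the Catalan number formula: C_n = C(2n, n) / (n+1)
C_14 = C(28, 14) / (14+1)
     = 40116600 / 15
     = 2,674,440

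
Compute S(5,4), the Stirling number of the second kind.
10

Explanation: Using the Stirling recurrence: S(n,k) = k·S(n-1,k) + S(n-1,k-1)
S(5,4) = 4·S(4,4) + S(4,3)
         = 4·1 + 6
         = 4 + 6
         = 10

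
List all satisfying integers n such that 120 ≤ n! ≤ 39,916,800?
5, 6, 7, 8, 9, 10, 11

Working:
n! is strictly increasing; 5! = 120 and 11! = 39,916,800, so valid n = 5, 6, 7, 8, 9, 10, 11.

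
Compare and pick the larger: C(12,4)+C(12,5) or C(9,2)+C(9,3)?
C(12,4)+C(12,5)

Explanation: First=1,287, Second=120.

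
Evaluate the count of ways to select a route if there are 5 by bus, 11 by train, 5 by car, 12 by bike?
33

Working:
By the addition principle: 5 + 11 + 5 + 12 = 33.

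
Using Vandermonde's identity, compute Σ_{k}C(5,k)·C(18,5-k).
= C(5+18,5) = C(23,5) = 33,649.
Final answer: 33,649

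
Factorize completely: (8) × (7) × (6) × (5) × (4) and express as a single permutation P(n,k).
P(8,5) = 8!/(3)!

Reasoning: Product of 5 consecutive descending integers starting at 8: P(8,5) = 8!/3! = 6,720.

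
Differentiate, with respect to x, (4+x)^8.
8(4+x)^7

Using the power rule: d/dx (4+x)^8 = 8(4+x)^{7}.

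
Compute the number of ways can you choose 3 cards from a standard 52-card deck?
22,100
C(52,3) = 22,100.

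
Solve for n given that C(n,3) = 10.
5

Reasoning: C(n,3) = n(n−1)(n−2)/3! is increasing in n, and n(n−1)(n−2) = 3!·10 = 60 ≈ (n−1)^3 gives n ≈ 4.9. Check: C(3,3) = 1, C(4,3) = 4, C(5,3) = 10 ✓. So n = 5.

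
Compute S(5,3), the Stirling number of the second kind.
25

Reasoning: Using the Stirling recurrence: S(n,k) = k·S(n-1,k) + S(n-1,k-1)
S(5,3) = 3·S(4,3) + S(4,2)
         = 3·6 + 7
         = 18 + 7
         = 25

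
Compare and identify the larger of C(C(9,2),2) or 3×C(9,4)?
C(C(9,2),2)

Reasoning: C(C(9,2),2)=630, 3×C(9,4)=378.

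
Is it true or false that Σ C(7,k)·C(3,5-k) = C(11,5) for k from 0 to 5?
False

Vandermonde's identity gives C(10,5) = 252; RHS C(11,5) = 462.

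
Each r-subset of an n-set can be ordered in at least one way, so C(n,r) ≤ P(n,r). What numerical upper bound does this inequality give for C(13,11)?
P(13,11) = 13·12·11·10·9·8·7·6·5·4·3 = 3,113,510,400, so C(13,11) ≤ 3,113,510,400. (The bound is loose by a factor of 11! = 39,916,800: C(13,11) = 3,113,510,400/39,916,800 = 78.)

Answer: 3,113,510,400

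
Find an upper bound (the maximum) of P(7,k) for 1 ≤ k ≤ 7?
5,040

Reasoning: P(7,k) increases in k, so maximum at k = 7: 7! = 5,040.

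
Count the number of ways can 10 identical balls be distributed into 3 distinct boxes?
66
C(10+3-1, 3-1) = C(12, 2) = 66.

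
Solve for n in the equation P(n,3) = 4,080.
P(n,3) = n(n−1)(n−2) is increasing in n; n(n−1)(n−2) ≈ (n−1)^3 = 4,080 gives n ≈ 17.0. Check: P(15,3) = 2,730, P(16,3) = 3,360, P(17,3) = 4,080 ✓. So n = 17.

Answer: 17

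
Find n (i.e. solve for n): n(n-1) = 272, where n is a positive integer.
17

Reasoning: n² − n − 272 = 0, so n = (1 ± √(1 + 4·272))/2 = (1 ± √1,089)/2 = (1 ± 33)/2, i.e. n = 17 or n = -16. Taking the positive root, n = 17 (check: 17×16 = 272).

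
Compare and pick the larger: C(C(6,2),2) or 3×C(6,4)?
C(C(6,2),2)

Solution: C(C(6,2),2)=105, 3×C(6,4)=45.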